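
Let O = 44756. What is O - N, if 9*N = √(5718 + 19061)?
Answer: 44756 - √24779/9 ≈ 44739.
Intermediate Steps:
N = √24779/9 (N = √(5718 + 19061)/9 = √24779/9 ≈ 17.490)
O - N = 44756 - √24779/9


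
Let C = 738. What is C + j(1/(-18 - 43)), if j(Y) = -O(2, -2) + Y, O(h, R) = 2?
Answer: 44895/61 ≈ 735.98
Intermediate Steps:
j(Y) = -2 + Y (j(Y) = -1*2 + Y = -2 + Y)
C + j(1/(-18 - 43)) = 738 + (-2 + 1/(-18 - 43)) = 738 + (-2 + 1/(-61)) = 738 + (-2 - 1/61) = 738 - 123/61 = 44895/61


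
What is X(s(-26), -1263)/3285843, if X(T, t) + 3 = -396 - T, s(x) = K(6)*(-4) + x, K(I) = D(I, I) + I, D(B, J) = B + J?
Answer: -301/3285843 ≈ -9.1605e-5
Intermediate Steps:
K(I) = 3*I (K(I) = (I + I) + I = 2*I + I = 3*I)
s(x) = -72 + x (s(x) = (3*6)*(-4) + x = 18*(-4) + x = -72 + x)
X(T, t) = -399 - T (X(T, t) = -3 + (-396 - T) = -399 - T)
X(s(-26), -1263)/3285843 = (-399 - (-72 - 26))/3285843 = (-399 - 1*(-98))*(1/3285843) = (-399 + 98)*(1/3285843) = -301*1/3285843 = -301/3285843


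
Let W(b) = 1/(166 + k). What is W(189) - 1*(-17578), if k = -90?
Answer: 1335929/76 ≈ 17578.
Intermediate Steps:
W(b) = 1/76 (W(b) = 1/(166 - 90) = 1/76)
W(189) - 1*(-17578) = 1/76 - 1*(-17578) = 1/76 + 17578 = 1335929/76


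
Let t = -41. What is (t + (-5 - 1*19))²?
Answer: 4225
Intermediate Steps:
(t + (-5 - 1*19))² = (-41 + (-5 - 1*19))² = (-41 + (-5 - 19))² = (-41 - 24)² = (-65)² = 4225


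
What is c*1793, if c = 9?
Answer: 16137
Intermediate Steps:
c*1793 = 9*1793 = 16137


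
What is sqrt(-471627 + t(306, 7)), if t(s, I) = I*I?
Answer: I*sqrt(471578) ≈ 686.72*I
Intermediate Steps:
t(s, I) = I**2
sqrt(-471627 + t(306, 7)) = sqrt(-471627 + 7**2) = sqrt(-471627 + 49) = sqrt(-471578) = I*sqrt(471578)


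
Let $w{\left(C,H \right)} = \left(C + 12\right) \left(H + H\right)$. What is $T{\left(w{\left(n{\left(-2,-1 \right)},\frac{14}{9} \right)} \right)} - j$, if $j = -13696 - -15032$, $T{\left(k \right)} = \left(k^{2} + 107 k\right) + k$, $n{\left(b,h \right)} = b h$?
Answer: $\frac{426472}{81} \approx 5265.1$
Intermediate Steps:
$w{\left(C,H \right)} = 2 H \left(12 + C\right)$ ($w{\left(C,H \right)} = \left(12 + C\right) 2 H = 2 H \left(12 + C\right)$)
$T{\left(k \right)} = k^{2} + 108 k$
$j = 1336$ ($j = -13696 + 15032 = 1336$)
$T{\left(w{\left(n{\left(-2,-1 \right)},\frac{14}{9} \right)} \right)} - j = 2 \cdot \frac{14}{9} \left(12 - -2\right) \left(108 + 2 \cdot \frac{14}{9} \left(12 - -2\right)\right) - 1336 = 2 \cdot 14 \cdot \frac{1}{9} \left(12 + 2\right) \left(108 + 2 \cdot 14 \cdot \frac{1}{9} \left(12 + 2\right)\right) - 1336 = 2 \cdot \frac{14}{9} \cdot 14 \left(108 + 2 \cdot \frac{14}{9} \cdot 14\right) - 1336 = \frac{392 \left(108 + \frac{392}{9}\right)}{9} - 1336 = \frac{392}{9} \cdot \frac{1364}{9} - 1336 = \frac{534688}{81} - 1336 = \frac{426472}{81}$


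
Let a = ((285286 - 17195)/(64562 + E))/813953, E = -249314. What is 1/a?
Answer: -150379444656/268091 ≈ -5.6093e+5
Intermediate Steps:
a = -268091/150379444656 (a = ((285286 - 17195)/(64562 - 249314))/813953 = (268091/(-184752))*(1/813953) = (268091*(-1/184752))*(1/813953) = -268091/184752*1/813953 = -268091/150379444656 ≈ -1.7828e-6)
1/a = 1/(-268091/150379444656) = -150379444656/268091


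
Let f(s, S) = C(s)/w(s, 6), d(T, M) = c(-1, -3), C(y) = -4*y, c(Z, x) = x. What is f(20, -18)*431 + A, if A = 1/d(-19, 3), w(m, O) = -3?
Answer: 11493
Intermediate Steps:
d(T, M) = -3
A = -⅓ (A = 1/(-3) = -⅓ ≈ -0.33333)
f(s, S) = 4*s/3 (f(s, S) = -4*s/(-3) = -4*s*(-⅓) = 4*s/3)
f(20, -18)*431 + A = ((4/3)*20)*431 - ⅓ = (80/3)*431 - ⅓ = 34480/3 - ⅓ = 11493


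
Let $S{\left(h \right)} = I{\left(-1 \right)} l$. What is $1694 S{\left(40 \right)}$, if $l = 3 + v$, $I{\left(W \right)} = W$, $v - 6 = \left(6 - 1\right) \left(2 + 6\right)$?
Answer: $-83006$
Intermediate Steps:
$v = 46$ ($v = 6 + \left(6 - 1\right) \left(2 + 6\right) = 6 + 5 \cdot 8 = 6 + 40 = 46$)
$l = 49$ ($l = 3 + 46 = 49$)
$S{\left(h \right)} = -49$ ($S{\left(h \right)} = \left(-1\right) 49 = -49$)
$1694 S{\left(40 \right)} = 1694 \left(-49\right) = -83006$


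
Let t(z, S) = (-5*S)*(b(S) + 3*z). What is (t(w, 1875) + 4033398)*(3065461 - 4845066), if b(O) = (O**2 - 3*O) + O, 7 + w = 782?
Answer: 58623021122877210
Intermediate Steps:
w = 775 (w = -7 + 782 = 775)
b(O) = O**2 - 2*O
t(z, S) = -5*S*(3*z + S*(-2 + S)) (t(z, S) = (-5*S)*(S*(-2 + S) + 3*z) = (-5*S)*(3*z + S*(-2 + S)) = -5*S*(3*z + S*(-2 + S)))
(t(w, 1875) + 4033398)*(3065461 - 4845066) = (-5*1875*(3*775 + 1875*(-2 + 1875)) + 4033398)*(3065461 - 4845066) = (-5*1875*(2325 + 1875*1873) + 4033398)*(-1779605) = (-5*1875*(2325 + 3511875) + 4033398)*(-1779605) = (-5*1875*3514200 + 4033398)*(-1779605) = (-32945625000 + 4033398)*(-1779605) = -32941591602*(-1779605) = 58623021122877210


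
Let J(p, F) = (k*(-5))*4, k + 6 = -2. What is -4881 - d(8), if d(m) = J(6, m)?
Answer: -5041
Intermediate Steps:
k = -8 (k = -6 - 2 = -8)
J(p, F) = 160 (J(p, F) = -8*(-5)*4 = 40*4 = 160)
d(m) = 160
-4881 - d(8) = -4881 - 1*160 = -4881 - 160 = -5041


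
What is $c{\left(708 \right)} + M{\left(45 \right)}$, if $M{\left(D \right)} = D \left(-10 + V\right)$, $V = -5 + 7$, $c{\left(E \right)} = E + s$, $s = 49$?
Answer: $397$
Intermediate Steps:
$c{\left(E \right)} = 49 + E$ ($c{\left(E \right)} = E + 49 = 49 + E$)
$V = 2$
$M{\left(D \right)} = - 8 D$ ($M{\left(D \right)} = D \left(-10 + 2\right) = D \left(-8\right) = - 8 D$)
$c{\left(708 \right)} + M{\left(45 \right)} = \left(49 + 708\right) - 360 = 757 - 360 = 397$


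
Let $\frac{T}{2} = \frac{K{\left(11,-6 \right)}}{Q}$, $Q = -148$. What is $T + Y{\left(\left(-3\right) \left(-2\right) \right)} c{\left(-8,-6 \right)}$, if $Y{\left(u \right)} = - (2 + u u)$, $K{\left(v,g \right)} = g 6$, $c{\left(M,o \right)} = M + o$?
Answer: $\frac{19702}{37} \approx 532.49$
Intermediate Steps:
$K{\left(v,g \right)} = 6 g$
$Y{\left(u \right)} = -2 - u^{2}$ ($Y{\left(u \right)} = - (2 + u^{2}) = -2 - u^{2}$)
$T = \frac{18}{37}$ ($T = 2 \frac{6 \left(-6\right)}{-148} = 2 \left(\left(-36\right) \left(- \frac{1}{148}\right)\right) = 2 \cdot \frac{9}{37} = \frac{18}{37} \approx 0.48649$)
$T + Y{\left(\left(-3\right) \left(-2\right) \right)} c{\left(-8,-6 \right)} = \frac{18}{37} + \left(-2 - \left(\left(-3\right) \left(-2\right)\right)^{2}\right) \left(-8 - 6\right) = \frac{18}{37} + \left(-2 - 6^{2}\right) \left(-14\right) = \frac{18}{37} + \left(-2 - 36\right) \left(-14\right) = \frac{18}{37} - -532 = \frac{18}{37} + 532 = \frac{19702}{37}$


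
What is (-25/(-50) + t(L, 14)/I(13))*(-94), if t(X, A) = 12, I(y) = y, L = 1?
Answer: -1739/13 ≈ -133.77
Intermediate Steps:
(-25/(-50) + t(L, 14)/I(13))*(-94) = (-25/(-50) + 12/13)*(-94) = (-25*(-1/50) + 12*(1/13))*(-94) = (1/2 + 12/13)*(-94) = (37/26)*(-94) = -1739/13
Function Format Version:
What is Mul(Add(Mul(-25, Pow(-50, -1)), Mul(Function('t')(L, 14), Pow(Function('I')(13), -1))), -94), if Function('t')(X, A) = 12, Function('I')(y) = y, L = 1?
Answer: Rational(-1739, 13) ≈ -133.77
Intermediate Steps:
Mul(Add(Mul(-25, Pow(-50, -1)), Mul(Function('t')(L, 14), Pow(Function('I')(13), -1))), -94) = Mul(Add(Mul(-25, Pow(-50, -1)), Mul(12, Pow(13, -1))), -94) = Mul(Add(Mul(-25, Rational(-1, 50)), Mul(12, Rational(1, 13))), -94) = Mul(Add(Rational(1, 2), Rational(12, 13)), -94) = Mul(Rational(37, 26), -94) = Rational(-1739, 13)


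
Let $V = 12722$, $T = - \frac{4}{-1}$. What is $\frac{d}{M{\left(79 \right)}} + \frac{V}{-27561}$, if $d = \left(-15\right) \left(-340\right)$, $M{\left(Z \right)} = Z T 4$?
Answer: $\frac{31120123}{8709276} \approx 3.5732$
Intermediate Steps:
$T = 4$ ($T = \left(-4\right) \left(-1\right) = 4$)
$M{\left(Z \right)} = 16 Z$ ($M{\left(Z \right)} = Z 4 \cdot 4 = 4 Z 4 = 16 Z$)
$d = 5100$
$\frac{d}{M{\left(79 \right)}} + \frac{V}{-27561} = \frac{5100}{16 \cdot 79} + \frac{12722}{-27561} = \frac{5100}{1264} + 12722 \left(- \frac{1}{27561}\right) = 5100 \cdot \frac{1}{1264} - \frac{12722}{27561} = \frac{1275}{316} - \frac{12722}{27561} = \frac{31120123}{8709276}$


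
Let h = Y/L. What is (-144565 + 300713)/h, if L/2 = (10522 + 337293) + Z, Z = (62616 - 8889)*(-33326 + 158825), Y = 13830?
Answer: 1052911052551024/6915 ≈ 1.5226e+11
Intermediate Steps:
Z = 6742684773 (Z = 53727*125499 = 6742684773)
L = 13486065176 (L = 2*((10522 + 337293) + 6742684773) = 2*(347815 + 6742684773) = 2*6743032588 = 13486065176)
h = 6915/6743032588 (h = 13830/13486065176 = 13830*(1/13486065176) = 6915/6743032588 ≈ 1.0255e-6)
(-144565 + 300713)/h = (-144565 + 300713)/(6915/6743032588) = 156148*(6743032588/6915) = 1052911052551024/6915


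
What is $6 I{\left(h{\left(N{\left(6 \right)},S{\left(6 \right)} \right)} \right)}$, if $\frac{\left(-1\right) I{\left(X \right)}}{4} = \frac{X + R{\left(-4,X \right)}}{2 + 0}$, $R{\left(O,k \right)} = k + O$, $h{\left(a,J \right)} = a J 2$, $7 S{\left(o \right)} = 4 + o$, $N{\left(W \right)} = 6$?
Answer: $- \frac{2544}{7} \approx -363.43$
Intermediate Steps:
$S{\left(o \right)} = \frac{4}{7} + \frac{o}{7}$ ($S{\left(o \right)} = \frac{4 + o}{7} = \frac{4}{7} + \frac{o}{7}$)
$h{\left(a,J \right)} = 2 J a$ ($h{\left(a,J \right)} = J a 2 = 2 J a$)
$R{\left(O,k \right)} = O + k$
$I{\left(X \right)} = 8 - 4 X$ ($I{\left(X \right)} = - 4 \frac{X + \left(-4 + X\right)}{2 + 0} = - 4 \frac{-4 + 2 X}{2} = - 4 \left(-4 + 2 X\right) \frac{1}{2} = - 4 \left(-2 + X\right) = 8 - 4 X$)
$6 I{\left(h{\left(N{\left(6 \right)},S{\left(6 \right)} \right)} \right)} = 6 \left(8 - 4 \cdot 2 \left(\frac{4}{7} + \frac{1}{7} \cdot 6\right) 6\right) = 6 \left(8 - 4 \cdot 2 \left(\frac{4}{7} + \frac{6}{7}\right) 6\right) = 6 \left(8 - 4 \cdot 2 \cdot \frac{10}{7} \cdot 6\right) = 6 \left(8 - \frac{480}{7}\right) = 6 \left(- \frac{424}{7}\right) = - \frac{2544}{7}$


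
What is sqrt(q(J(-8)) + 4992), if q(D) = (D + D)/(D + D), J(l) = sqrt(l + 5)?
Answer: sqrt(4993) ≈ 70.661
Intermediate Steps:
J(l) = sqrt(5 + l)
q(D) = 1 (q(D) = (2*D)/((2*D)) = (2*D)*(1/(2*D)) = 1)
sqrt(q(J(-8)) + 4992) = sqrt(1 + 4992) = sqrt(4993)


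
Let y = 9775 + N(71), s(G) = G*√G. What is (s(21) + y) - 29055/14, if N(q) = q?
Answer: 108789/14 + 21*√21 ≈ 7866.9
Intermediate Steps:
s(G) = G^(3/2)
y = 9846 (y = 9775 + 71 = 9846)
(s(21) + y) - 29055/14 = (21^(3/2) + 9846) - 29055/14 = (21*√21 + 9846) - 29055*1/14 = (9846 + 21*√21) - 29055/14 = 108789/14 + 21*√21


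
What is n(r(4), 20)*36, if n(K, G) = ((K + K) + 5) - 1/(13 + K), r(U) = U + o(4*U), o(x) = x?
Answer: 17808/11 ≈ 1618.9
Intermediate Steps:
r(U) = 5*U (r(U) = U + 4*U = 5*U)
n(K, G) = 5 - 1/(13 + K) + 2*K (n(K, G) = (2*K + 5) - 1/(13 + K) = (5 + 2*K) - 1/(13 + K) = 5 - 1/(13 + K) + 2*K)
n(r(4), 20)*36 = ((64 + 2*(5*4)² + 31*(5*4))/(13 + 5*4))*36 = ((64 + 2*20² + 31*20)/(13 + 20))*36 = ((64 + 2*400 + 620)/33)*36 = ((64 + 800 + 620)/33)*36 = ((1/33)*1484)*36 = (1484/33)*36 = 17808/11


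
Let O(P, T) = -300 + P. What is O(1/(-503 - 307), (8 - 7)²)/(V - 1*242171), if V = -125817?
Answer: 243001/298070280 ≈ 0.00081525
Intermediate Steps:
O(1/(-503 - 307), (8 - 7)²)/(V - 1*242171) = (-300 + 1/(-503 - 307))/(-125817 - 1*242171) = (-300 + 1/(-810))/(-125817 - 242171) = (-300 - 1/810)/(-367988) = -243001/810*(-1/367988) = 243001/298070280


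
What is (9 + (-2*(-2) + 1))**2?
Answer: 196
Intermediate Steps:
(9 + (-2*(-2) + 1))**2 = (9 + (4 + 1))**2 = (9 + 5)**2 = 14**2 = 196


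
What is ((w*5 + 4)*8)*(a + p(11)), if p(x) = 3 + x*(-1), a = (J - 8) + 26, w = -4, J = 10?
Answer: -2560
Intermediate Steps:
a = 28 (a = (10 - 8) + 26 = 2 + 26 = 28)
p(x) = 3 - x
((w*5 + 4)*8)*(a + p(11)) = ((-4*5 + 4)*8)*(28 + (3 - 1*11)) = ((-20 + 4)*8)*(28 + (3 - 11)) = (-16*8)*(28 - 8) = -128*20 = -2560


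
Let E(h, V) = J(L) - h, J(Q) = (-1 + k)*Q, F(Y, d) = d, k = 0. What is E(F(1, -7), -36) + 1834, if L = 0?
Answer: 1841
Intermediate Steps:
J(Q) = -Q (J(Q) = (-1 + 0)*Q = -Q)
E(h, V) = -h (E(h, V) = -1*0 - h = 0 - h = -h)
E(F(1, -7), -36) + 1834 = -1*(-7) + 1834 = 7 + 1834 = 1841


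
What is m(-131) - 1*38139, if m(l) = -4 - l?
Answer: -38012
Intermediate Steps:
m(-131) - 1*38139 = (-4 - 1*(-131)) - 1*38139 = (-4 + 131) - 38139 = 127 - 38139 = -38012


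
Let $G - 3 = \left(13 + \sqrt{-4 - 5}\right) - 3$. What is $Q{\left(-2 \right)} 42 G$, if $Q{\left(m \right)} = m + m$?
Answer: $-2184 - 504 i \approx -2184.0 - 504.0 i$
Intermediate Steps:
$Q{\left(m \right)} = 2 m$
$G = 13 + 3 i$ ($G = 3 + \left(\left(13 + \sqrt{-4 - 5}\right) - 3\right) = 3 + \left(\left(13 + \sqrt{-9}\right) - 3\right) = 3 + \left(\left(13 + 3 i\right) - 3\right) = 3 + \left(10 + 3 i\right) = 13 + 3 i \approx 13.0 + 3.0 i$)
$Q{\left(-2 \right)} 42 G = 2 \left(-2\right) 42 \left(13 + 3 i\right) = \left(-4\right) 42 \left(13 + 3 i\right) = - 168 \left(13 + 3 i\right) = -2184 - 504 i$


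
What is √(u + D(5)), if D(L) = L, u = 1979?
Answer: 8*√31 ≈ 44.542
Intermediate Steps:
√(u + D(5)) = √(1979 + 5) = √1984 = 8*√31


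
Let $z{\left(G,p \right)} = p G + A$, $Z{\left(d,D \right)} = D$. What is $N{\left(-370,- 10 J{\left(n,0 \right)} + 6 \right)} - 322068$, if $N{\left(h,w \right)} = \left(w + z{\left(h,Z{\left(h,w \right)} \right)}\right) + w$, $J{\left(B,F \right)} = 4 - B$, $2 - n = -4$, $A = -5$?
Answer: $-331641$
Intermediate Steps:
$z{\left(G,p \right)} = -5 + G p$ ($z{\left(G,p \right)} = p G - 5 = G p - 5 = -5 + G p$)
$n = 6$ ($n = 2 - -4 = 2 + 4 = 6$)
$N{\left(h,w \right)} = -5 + 2 w + h w$ ($N{\left(h,w \right)} = \left(w + \left(-5 + h w\right)\right) + w = \left(-5 + w + h w\right) + w = -5 + 2 w + h w$)
$N{\left(-370,- 10 J{\left(n,0 \right)} + 6 \right)} - 322068 = \left(-5 + 2 \left(- 10 \left(4 - 6\right) + 6\right) - 370 \left(- 10 \left(4 - 6\right) + 6\right)\right) - 322068 = \left(-5 + 2 \left(\left(-10\right) \left(-2\right) + 6\right) - 370 \left(\left(-10\right) \left(-2\right) + 6\right)\right) - 322068 = \left(-5 + 2 \left(20 + 6\right) - 370 \left(20 + 6\right)\right) - 322068 = \left(-5 + 2 \cdot 26 - 9620\right) - 322068 = \left(-5 + 52 - 9620\right) - 322068 = -9573 - 322068 = -331641$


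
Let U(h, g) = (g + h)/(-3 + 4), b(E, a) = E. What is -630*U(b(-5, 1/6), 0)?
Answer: 3150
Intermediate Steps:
U(h, g) = g + h (U(h, g) = (g + h)/1 = (g + h)*1 = g + h)
-630*U(b(-5, 1/6), 0) = -630*(0 - 5) = -630*(-5) = 3150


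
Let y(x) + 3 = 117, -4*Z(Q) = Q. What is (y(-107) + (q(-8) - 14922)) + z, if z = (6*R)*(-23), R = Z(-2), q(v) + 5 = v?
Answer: -14890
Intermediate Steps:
Z(Q) = -Q/4
q(v) = -5 + v
R = ½ (R = -¼*(-2) = ½ ≈ 0.50000)
z = -69 (z = (6*(½))*(-23) = 3*(-23) = -69)
y(x) = 114 (y(x) = -3 + 117 = 114)
(y(-107) + (q(-8) - 14922)) + z = (114 + ((-5 - 8) - 14922)) - 69 = (114 + (-13 - 14922)) - 69 = (114 - 14935) - 69 = -14821 - 69 = -14890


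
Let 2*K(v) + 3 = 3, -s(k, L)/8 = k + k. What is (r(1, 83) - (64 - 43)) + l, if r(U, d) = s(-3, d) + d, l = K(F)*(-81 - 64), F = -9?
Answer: 110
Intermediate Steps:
s(k, L) = -16*k (s(k, L) = -8*(k + k) = -16*k)
K(v) = 0 (K(v) = -3/2 + (1/2)*3 = -3/2 + 3/2 = 0)
l = 0 (l = 0*(-81 - 64) = 0*(-145) = 0)
r(U, d) = 48 + d (r(U, d) = -16*(-3) + d = 48 + d)
(r(1, 83) - (64 - 43)) + l = ((48 + 83) - (64 - 43)) + 0 = (131 - 1*21) + 0 = (131 - 21) + 0 = 110 + 0 = 110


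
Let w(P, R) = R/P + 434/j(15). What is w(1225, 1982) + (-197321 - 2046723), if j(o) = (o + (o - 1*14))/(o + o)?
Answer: -10991820297/4900 ≈ -2.2432e+6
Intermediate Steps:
j(o) = (-14 + 2*o)/(2*o) (j(o) = (o + (o - 14))/((2*o)) = (o + (-14 + o))*(1/(2*o)) = (-14 + 2*o)*(1/(2*o)) = (-14 + 2*o)/(2*o))
w(P, R) = 3255/4 + R/P (w(P, R) = R/P + 434/(((-7 + 15)/15)) = R/P + 434/(((1/15)*8)) = R/P + 434/(8/15) = R/P + 434*(15/8) = R/P + 3255/4 = 3255/4 + R/P)
w(1225, 1982) + (-197321 - 2046723) = (3255/4 + 1982/1225) + (-197321 - 2046723) = (3255/4 + 1982*(1/1225)) - 2244044 = (3255/4 + 1982/1225) - 2244044 = 3995303/4900 - 2244044 = -10991820297/4900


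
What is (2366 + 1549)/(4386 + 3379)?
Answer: 783/1553 ≈ 0.50419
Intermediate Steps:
(2366 + 1549)/(4386 + 3379) = 3915/7765 = 3915*(1/7765) = 783/1553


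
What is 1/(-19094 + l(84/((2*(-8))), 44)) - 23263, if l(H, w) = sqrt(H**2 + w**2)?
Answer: -135699173257721/5833261959 - 4*sqrt(31417)/5833261959 ≈ -23263.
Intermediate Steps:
1/(-19094 + l(84/((2*(-8))), 44)) - 23263 = 1/(-19094 + sqrt((84/((2*(-8))))**2 + 44**2)) - 23263 = 1/(-19094 + sqrt((84/(-16))**2 + 1936)) - 23263 = 1/(-19094 + sqrt((84*(-1/16))**2 + 1936)) - 23263 = 1/(-19094 + sqrt((-21/4)**2 + 1936)) - 23263 = 1/(-19094 + sqrt(441/16 + 1936)) - 23263 = 1/(-19094 + sqrt(31417/16)) - 23263 = 1/(-19094 + sqrt(31417)/4) - 23263 = -23263 + 1/(-19094 + sqrt(31417)/4)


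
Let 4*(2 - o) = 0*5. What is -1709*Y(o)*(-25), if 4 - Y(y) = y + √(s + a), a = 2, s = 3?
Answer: 85450 - 42725*√5 ≈ -10086.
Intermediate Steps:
o = 2 (o = 2 - 0*5 = 2 - ¼*0 = 2 + 0 = 2)
Y(y) = 4 - y - √5 (Y(y) = 4 - (y + √(3 + 2)) = 4 - (y + √5) = 4 + (-y - √5) = 4 - y - √5)
-1709*Y(o)*(-25) = -1709*(4 - 1*2 - √5)*(-25) = -1709*(4 - 2 - √5)*(-25) = -1709*(2 - √5)*(-25) = -1709*(-50 + 25*√5) = 85450 - 42725*√5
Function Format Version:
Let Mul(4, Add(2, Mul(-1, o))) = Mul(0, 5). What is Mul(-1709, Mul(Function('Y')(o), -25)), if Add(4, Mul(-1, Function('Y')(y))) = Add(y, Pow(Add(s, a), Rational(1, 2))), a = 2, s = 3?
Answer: Add(85450, Mul(-42725, Pow(5, Rational(1, 2)))) ≈ -10086.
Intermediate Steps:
o = 2 (o = Add(2, Mul(Rational(-1, 4), Mul(0, 5))) = Add(2, Mul(Rational(-1, 4), 0)) = Add(2, 0) = 2)
Function('Y')(y) = Add(4, Mul(-1, y), Mul(-1, Pow(5, Rational(1, 2)))) (Function('Y')(y) = Add(4, Mul(-1, Add(y, Pow(Add(3, 2), Rational(1, 2))))) = Add(4, Mul(-1, Add(y, Pow(5, Rational(1, 2))))) = Add(4, Add(Mul(-1, y), Mul(-1, Pow(5, Rational(1, 2))))) = Add(4, Mul(-1, y), Mul(-1, Pow(5, Rational(1, 2)))))
Mul(-1709, Mul(Function('Y')(o), -25)) = Mul(-1709, Mul(Add(4, Mul(-1, 2), Mul(-1, Pow(5, Rational(1, 2)))), -25)) = Mul(-1709, Mul(Add(4, -2, Mul(-1, Pow(5, Rational(1, 2)))), -25)) = Mul(-1709, Mul(Add(2, Mul(-1, Pow(5, Rational(1, 2)))), -25)) = Mul(-1709, Add(-50, Mul(25, Pow(5, Rational(1, 2))))) = Add(85450, Mul(-42725, Pow(5, Rational(1, 2))))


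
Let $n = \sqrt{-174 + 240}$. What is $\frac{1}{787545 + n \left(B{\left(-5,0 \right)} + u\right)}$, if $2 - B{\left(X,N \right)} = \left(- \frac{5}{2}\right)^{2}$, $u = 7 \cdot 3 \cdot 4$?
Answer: $\frac{190920}{150357989639} - \frac{58 \sqrt{66}}{451073968917} \approx 1.2687 \cdot 10^{-6}$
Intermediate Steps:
$n = \sqrt{66} \approx 8.124$
$u = 84$ ($u = 21 \cdot 4 = 84$)
$B{\left(X,N \right)} = - \frac{17}{4}$ ($B{\left(X,N \right)} = 2 - \left(- \frac{5}{2}\right)^{2} = 2 - \frac{25}{4} = - \frac{17}{4}$)
$\frac{1}{787545 + n \left(B{\left(-5,0 \right)} + u\right)} = \frac{1}{787545 + \sqrt{66} \left(- \frac{17}{4} + 84\right)} = \frac{1}{787545 + \sqrt{66} \cdot \frac{319}{4}} = \frac{1}{787545 + \frac{319 \sqrt{66}}{4}}$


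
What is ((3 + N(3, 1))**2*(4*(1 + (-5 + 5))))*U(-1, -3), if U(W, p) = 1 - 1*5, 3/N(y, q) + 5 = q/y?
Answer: -4356/49 ≈ -88.898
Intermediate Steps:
N(y, q) = 3/(-5 + q/y)
U(W, p) = -4 (U(W, p) = 1 - 5 = -4)
((3 + N(3, 1))**2*(4*(1 + (-5 + 5))))*U(-1, -3) = ((3 + 3*3/(1 - 5*3))**2*(4*(1 + (-5 + 5))))*(-4) = ((3 + 3*3/(1 - 15))**2*(4*(1 + 0)))*(-4) = ((3 + 3*3/(-14))**2*(4*1))*(-4) = ((3 + 3*3*(-1/14))**2*4)*(-4) = ((3 - 9/14)**2*4)*(-4) = ((33/14)**2*4)*(-4) = ((1089/196)*4)*(-4) = (1089/49)*(-4) = -4356/49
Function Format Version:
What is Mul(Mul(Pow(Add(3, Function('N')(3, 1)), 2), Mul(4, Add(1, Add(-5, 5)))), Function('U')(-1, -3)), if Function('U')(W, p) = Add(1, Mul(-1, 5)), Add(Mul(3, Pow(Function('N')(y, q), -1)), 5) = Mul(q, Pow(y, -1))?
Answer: Rational(-4356, 49) ≈ -88.898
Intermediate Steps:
Function('N')(y, q) = Mul(3, Pow(Add(-5, Mul(q, Pow(y, -1))), -1))
Function('U')(W, p) = -4 (Function('U')(W, p) = Add(1, -5) = -4)
Mul(Mul(Pow(Add(3, Function('N')(3, 1)), 2), Mul(4, Add(1, Add(-5, 5)))), Function('U')(-1, -3)) = Mul(Mul(Pow(Add(3, Mul(3, 3, Pow(Add(1, Mul(-5, 3)), -1))), 2), Mul(4, Add(1, Add(-5, 5)))), -4) = Mul(Mul(Pow(Add(3, Mul(3, 3, Pow(Add(1, -15), -1))), 2), Mul(4, Add(1, 0))), -4) = Mul(Mul(Pow(Add(3, Mul(3, 3, Pow(-14, -1))), 2), Mul(4, 1)), -4) = Mul(Mul(Pow(Add(3, Mul(3, 3, Rational(-1, 14))), 2), 4), -4) = Mul(Mul(Pow(Add(3, Rational(-9, 14)), 2), 4), -4) = Mul(Mul(Pow(Rational(33, 14), 2), 4), -4) = Mul(Mul(Rational(1089, 196), 4), -4) = Mul(Rational(1089, 49), -4) = Rational(-4356, 49)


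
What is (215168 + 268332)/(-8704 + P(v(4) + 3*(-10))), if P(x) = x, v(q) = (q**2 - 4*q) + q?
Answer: -48350/873 ≈ -55.384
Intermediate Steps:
v(q) = q**2 - 3*q
(215168 + 268332)/(-8704 + P(v(4) + 3*(-10))) = (215168 + 268332)/(-8704 + (4*(-3 + 4) + 3*(-10))) = 483500/(-8704 + (4*1 - 30)) = 483500/(-8704 + (4 - 30)) = 483500/(-8704 - 26) = 483500/(-8730) = 483500*(-1/8730) = -48350/873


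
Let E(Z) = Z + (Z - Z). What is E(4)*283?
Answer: 1132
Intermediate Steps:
E(Z) = Z (E(Z) = Z + 0 = Z)
E(4)*283 = 4*283 = 1132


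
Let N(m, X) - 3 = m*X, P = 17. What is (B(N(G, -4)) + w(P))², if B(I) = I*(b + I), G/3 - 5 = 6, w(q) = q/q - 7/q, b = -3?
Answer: 83802144196/289 ≈ 2.8997e+8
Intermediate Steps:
w(q) = 1 - 7/q
G = 33 (G = 15 + 3*6 = 15 + 18 = 33)
N(m, X) = 3 + X*m (N(m, X) = 3 + m*X = 3 + X*m)
B(I) = I*(-3 + I)
(B(N(G, -4)) + w(P))² = ((3 - 4*33)*(-3 + (3 - 4*33)) + (-7 + 17)/17)² = ((3 - 132)*(-3 + (3 - 132)) + (1/17)*10)² = (-129*(-3 - 129) + 10/17)² = (-129*(-132) + 10/17)² = (17028 + 10/17)² = (289486/17)² = 83802144196/289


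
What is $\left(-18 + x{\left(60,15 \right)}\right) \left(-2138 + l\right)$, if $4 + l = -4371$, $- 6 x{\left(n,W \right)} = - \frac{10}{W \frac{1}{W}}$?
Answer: $106379$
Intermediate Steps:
$x{\left(n,W \right)} = \frac{5}{3}$ ($x{\left(n,W \right)} = - \frac{\left(-10\right) \frac{1}{W \frac{1}{W}}}{6} = - \frac{\left(-10\right) 1^{-1}}{6} = - \frac{\left(-10\right) 1}{6} = \left(- \frac{1}{6}\right) \left(-10\right) = \frac{5}{3}$)
$l = -4375$ ($l = -4 - 4371 = -4375$)
$\left(-18 + x{\left(60,15 \right)}\right) \left(-2138 + l\right) = \left(-18 + \frac{5}{3}\right) \left(-2138 - 4375\right) = \left(- \frac{49}{3}\right) \left(-6513\right) = 106379$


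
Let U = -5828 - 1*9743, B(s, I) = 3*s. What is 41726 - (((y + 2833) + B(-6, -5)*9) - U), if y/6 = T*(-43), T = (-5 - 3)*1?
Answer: 21420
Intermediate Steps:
T = -8 (T = -8*1 = -8)
y = 2064 (y = 6*(-8*(-43)) = 6*344 = 2064)
U = -15571 (U = -5828 - 9743 = -15571)
41726 - (((y + 2833) + B(-6, -5)*9) - U) = 41726 - (((2064 + 2833) + (3*(-6))*9) - 1*(-15571)) = 41726 - ((4897 - 18*9) + 15571) = 41726 - ((4897 - 162) + 15571) = 41726 - (4735 + 15571) = 41726 - 1*20306 = 41726 - 20306 = 21420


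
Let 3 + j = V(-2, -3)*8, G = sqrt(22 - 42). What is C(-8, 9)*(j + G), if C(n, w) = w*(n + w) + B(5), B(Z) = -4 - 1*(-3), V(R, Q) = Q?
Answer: -216 + 16*I*sqrt(5) ≈ -216.0 + 35.777*I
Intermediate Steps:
B(Z) = -1 (B(Z) = -4 + 3 = -1)
C(n, w) = -1 + w*(n + w) (C(n, w) = w*(n + w) - 1 = -1 + w*(n + w))
G = 2*I*sqrt(5) (G = sqrt(-20) = 2*I*sqrt(5) ≈ 4.4721*I)
j = -27 (j = -3 - 3*8 = -3 - 24 = -27)
C(-8, 9)*(j + G) = (-1 + 9**2 - 8*9)*(-27 + 2*I*sqrt(5)) = (-1 + 81 - 72)*(-27 + 2*I*sqrt(5)) = 8*(-27 + 2*I*sqrt(5)) = -216 + 16*I*sqrt(5)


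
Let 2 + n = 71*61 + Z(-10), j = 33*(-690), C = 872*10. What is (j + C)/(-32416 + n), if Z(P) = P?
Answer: 14050/28097 ≈ 0.50005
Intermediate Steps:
C = 8720
j = -22770
n = 4319 (n = -2 + (71*61 - 10) = -2 + (4331 - 10) = -2 + 4321 = 4319)
(j + C)/(-32416 + n) = (-22770 + 8720)/(-32416 + 4319) = -14050/(-28097) = -14050*(-1/28097) = 14050/28097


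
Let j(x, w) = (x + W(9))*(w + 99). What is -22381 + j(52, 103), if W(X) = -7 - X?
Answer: -15109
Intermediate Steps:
j(x, w) = (-16 + x)*(99 + w) (j(x, w) = (x + (-7 - 1*9))*(w + 99) = (x + (-7 - 9))*(99 + w) = (x - 16)*(99 + w) = (-16 + x)*(99 + w))
-22381 + j(52, 103) = -22381 + (-1584 - 16*103 + 99*52 + 103*52) = -22381 + (-1584 - 1648 + 5148 + 5356) = -22381 + 7272 = -15109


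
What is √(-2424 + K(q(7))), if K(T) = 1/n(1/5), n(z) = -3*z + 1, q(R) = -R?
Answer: I*√9686/2 ≈ 49.209*I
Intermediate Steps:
n(z) = 1 - 3*z
K(T) = 5/2 (K(T) = 1/(1 - 3/5) = 1/(1 - 3*⅕) = 1/(1 - ⅗) = 1/(⅖) = 5/2)
√(-2424 + K(q(7))) = √(-2424 + 5/2) = √(-4843/2) = I*√9686/2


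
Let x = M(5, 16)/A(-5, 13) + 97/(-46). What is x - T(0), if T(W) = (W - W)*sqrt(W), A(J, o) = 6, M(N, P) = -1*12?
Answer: -189/46 ≈ -4.1087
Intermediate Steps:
M(N, P) = -12
T(W) = 0 (T(W) = 0*sqrt(W) = 0)
x = -189/46 (x = -12/6 + 97/(-46) = -12*1/6 + 97*(-1/46) = -2 - 97/46 = -189/46 ≈ -4.1087)
x - T(0) = -189/46 - 1*0 = -189/46 + 0 = -189/46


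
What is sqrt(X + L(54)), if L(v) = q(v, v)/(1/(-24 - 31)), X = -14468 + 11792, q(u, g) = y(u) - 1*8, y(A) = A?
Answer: I*sqrt(5206) ≈ 72.153*I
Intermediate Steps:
q(u, g) = -8 + u (q(u, g) = u - 1*8 = u - 8 = -8 + u)
X = -2676
L(v) = 440 - 55*v (L(v) = (-8 + v)/(1/(-24 - 31)) = (-8 + v)/(1/(-55)) = (-8 + v)/(-1/55) = (-8 + v)*(-55) = 440 - 55*v)
sqrt(X + L(54)) = sqrt(-2676 + (440 - 55*54)) = sqrt(-2676 + (440 - 2970)) = sqrt(-2676 - 2530) = sqrt(-5206) = I*sqrt(5206)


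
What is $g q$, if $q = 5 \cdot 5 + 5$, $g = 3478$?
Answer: $104340$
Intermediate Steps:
$q = 30$ ($q = 25 + 5 = 30$)
$g q = 3478 \cdot 30 = 104340$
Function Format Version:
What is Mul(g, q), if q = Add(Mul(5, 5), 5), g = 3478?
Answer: 104340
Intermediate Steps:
q = 30 (q = Add(25, 5) = 30)
Mul(g, q) = Mul(3478, 30) = 104340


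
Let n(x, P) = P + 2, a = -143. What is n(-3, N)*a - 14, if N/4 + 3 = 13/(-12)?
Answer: 6107/3 ≈ 2035.7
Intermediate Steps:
N = -49/3 (N = -12 + 4*(13/(-12)) = -12 + 4*(13*(-1/12)) = -12 + 4*(-13/12) = -12 - 13/3 = -49/3 ≈ -16.333)
n(x, P) = 2 + P
n(-3, N)*a - 14 = (2 - 49/3)*(-143) - 14 = -43/3*(-143) - 14 = 6149/3 - 14 = 6107/3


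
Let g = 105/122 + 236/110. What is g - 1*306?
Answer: -2033089/6710 ≈ -302.99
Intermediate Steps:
g = 20171/6710 (g = 105*(1/122) + 236*(1/110) = 105/122 + 118/55 = 20171/6710 ≈ 3.0061)
g - 1*306 = 20171/6710 - 1*306 = 20171/6710 - 306 = -2033089/6710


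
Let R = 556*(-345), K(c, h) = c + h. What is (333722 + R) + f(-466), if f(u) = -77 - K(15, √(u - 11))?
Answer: 141810 - 3*I*√53 ≈ 1.4181e+5 - 21.84*I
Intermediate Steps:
R = -191820
f(u) = -92 - √(-11 + u) (f(u) = -77 - (15 + √(u - 11)) = -77 - (15 + √(-11 + u)) = -77 + (-15 - √(-11 + u)) = -92 - √(-11 + u))
(333722 + R) + f(-466) = (333722 - 191820) + (-92 - √(-11 - 466)) = 141902 + (-92 - √(-477)) = 141902 + (-92 - 3*I*√53) = 141810 - 3*I*√53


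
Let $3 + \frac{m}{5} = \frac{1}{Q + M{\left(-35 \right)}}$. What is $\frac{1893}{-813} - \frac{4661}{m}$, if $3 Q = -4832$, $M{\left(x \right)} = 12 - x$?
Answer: $\frac{5880937741}{19072980} \approx 308.34$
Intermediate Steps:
$Q = - \frac{4832}{3}$ ($Q = \frac{1}{3} \left(-4832\right) = - \frac{4832}{3} \approx -1610.7$)
$m = - \frac{70380}{4691}$ ($m = -15 + \frac{5}{- \frac{4832}{3} + \left(12 - -35\right)} = -15 + \frac{5}{- \frac{4832}{3} + \left(12 + 35\right)} = -15 + \frac{5}{- \frac{4832}{3} + 47} = -15 + \frac{5}{- \frac{4691}{3}} = -15 + 5 \left(- \frac{3}{4691}\right) = -15 - \frac{15}{4691} = - \frac{70380}{4691} \approx -15.003$)
$\frac{1893}{-813} - \frac{4661}{m} = \frac{1893}{-813} - \frac{4661}{- \frac{70380}{4691}} = 1893 \left(- \frac{1}{813}\right) - - \frac{21864751}{70380} = - \frac{631}{271} + \frac{21864751}{70380} = \frac{5880937741}{19072980}$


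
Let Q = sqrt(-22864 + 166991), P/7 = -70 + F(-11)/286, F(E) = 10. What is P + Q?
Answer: -70035/143 + sqrt(144127) ≈ -110.11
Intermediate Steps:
P = -70035/143 (P = 7*(-70 + 10/286) = 7*(-70 + 10*(1/286)) = 7*(-70 + 5/143) = 7*(-10005/143) = -70035/143 ≈ -489.76)
Q = sqrt(144127) ≈ 379.64
P + Q = -70035/143 + sqrt(144127)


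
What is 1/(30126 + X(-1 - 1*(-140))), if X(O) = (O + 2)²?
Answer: 1/50007 ≈ 1.9997e-5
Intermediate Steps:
X(O) = (2 + O)²
1/(30126 + X(-1 - 1*(-140))) = 1/(30126 + (2 + (-1 - 1*(-140)))²) = 1/(30126 + (2 + (-1 + 140))²) = 1/(30126 + (2 + 139)²) = 1/(30126 + 141²) = 1/(30126 + 19881) = 1/50007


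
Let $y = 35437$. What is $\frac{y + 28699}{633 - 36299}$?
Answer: $- \frac{32068}{17833} \approx -1.7982$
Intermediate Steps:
$\frac{y + 28699}{633 - 36299} = \frac{35437 + 28699}{633 - 36299} = \frac{64136}{-35666} = 64136 \left(- \frac{1}{35666}\right) = - \frac{32068}{17833}$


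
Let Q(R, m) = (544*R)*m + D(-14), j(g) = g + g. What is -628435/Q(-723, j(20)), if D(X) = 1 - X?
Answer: 125687/3146493 ≈ 0.039945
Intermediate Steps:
j(g) = 2*g
Q(R, m) = 15 + 544*R*m (Q(R, m) = (544*R)*m + (1 - 1*(-14)) = 544*R*m + (1 + 14) = 544*R*m + 15 = 15 + 544*R*m)
-628435/Q(-723, j(20)) = -628435/(15 + 544*(-723)*(2*20)) = -628435/(15 + 544*(-723)*40) = -628435/(15 - 15732480) = -628435/(-15732465) = -628435*(-1/15732465) = 125687/3146493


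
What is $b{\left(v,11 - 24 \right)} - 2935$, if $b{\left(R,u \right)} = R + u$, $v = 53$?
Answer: $-2895$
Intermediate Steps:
$b{\left(v,11 - 24 \right)} - 2935 = \left(53 + \left(11 - 24\right)\right) - 2935 = \left(53 - 13\right) - 2935 = 40 - 2935 = -2895$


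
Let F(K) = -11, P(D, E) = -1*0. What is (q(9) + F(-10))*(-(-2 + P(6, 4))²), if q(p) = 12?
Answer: -4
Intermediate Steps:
P(D, E) = 0
(q(9) + F(-10))*(-(-2 + P(6, 4))²) = (12 - 11)*(-(-2 + 0)²) = 1*(-1*(-2)²) = 1*(-1*4) = 1*(-4) = -4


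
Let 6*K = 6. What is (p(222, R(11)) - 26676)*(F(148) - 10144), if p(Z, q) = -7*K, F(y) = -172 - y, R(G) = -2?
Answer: 279210912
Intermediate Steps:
K = 1 (K = (⅙)*6 = 1)
p(Z, q) = -7 (p(Z, q) = -7*1 = -7)
(p(222, R(11)) - 26676)*(F(148) - 10144) = (-7 - 26676)*((-172 - 1*148) - 10144) = -26683*((-172 - 148) - 10144) = -26683*(-320 - 10144) = -26683*(-10464) = 279210912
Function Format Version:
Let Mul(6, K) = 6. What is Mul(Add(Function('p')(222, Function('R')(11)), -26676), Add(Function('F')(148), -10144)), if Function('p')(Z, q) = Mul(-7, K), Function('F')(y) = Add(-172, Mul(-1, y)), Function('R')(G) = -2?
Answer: 279210912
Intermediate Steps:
K = 1 (K = Mul(Rational(1, 6), 6) = 1)
Function('p')(Z, q) = -7 (Function('p')(Z, q) = Mul(-7, 1) = -7)
Mul(Add(Function('p')(222, Function('R')(11)), -26676), Add(Function('F')(148), -10144)) = Mul(Add(-7, -26676), Add(Add(-172, Mul(-1, 148)), -10144)) = Mul(-26683, Add(Add(-172, -148), -10144)) = Mul(-26683, Add(-320, -10144)) = Mul(-26683, -10464) = 279210912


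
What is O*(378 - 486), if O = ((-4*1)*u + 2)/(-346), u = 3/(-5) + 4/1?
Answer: -3132/865 ≈ -3.6208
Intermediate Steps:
u = 17/5 (u = 3*(-1/5) + 4*1 = -3/5 + 4 = 17/5 ≈ 3.4000)
O = 29/865 (O = (-4*1*(17/5) + 2)/(-346) = (-4*17/5 + 2)*(-1/346) = (-68/5 + 2)*(-1/346) = -58/5*(-1/346) = 29/865 ≈ 0.033526)
O*(378 - 486) = 29*(378 - 486)/865 = (29/865)*(-108) = -3132/865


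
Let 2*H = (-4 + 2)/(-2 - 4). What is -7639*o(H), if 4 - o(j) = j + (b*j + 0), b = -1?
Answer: -30556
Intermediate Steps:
H = ⅙ (H = ((-4 + 2)/(-2 - 4))/2 = (-2/(-6))/2 = (-2*(-⅙))/2 = (½)*(⅓) = ⅙ ≈ 0.16667)
o(j) = 4 (o(j) = 4 - (j + (-j + 0)) = 4 - (j - j) = 4 - 1*0 = 4 + 0 = 4)
-7639*o(H) = -7639*4 = -30556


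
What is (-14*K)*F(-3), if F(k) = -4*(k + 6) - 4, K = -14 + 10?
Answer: -896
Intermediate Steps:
K = -4
F(k) = -28 - 4*k (F(k) = -4*(6 + k) - 4 = (-24 - 4*k) - 4 = -28 - 4*k)
(-14*K)*F(-3) = (-14*(-4))*(-28 - 4*(-3)) = 56*(-28 + 12) = 56*(-16) = -896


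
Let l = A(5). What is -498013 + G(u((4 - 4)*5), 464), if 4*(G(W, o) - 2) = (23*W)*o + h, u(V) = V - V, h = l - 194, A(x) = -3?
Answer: -1992241/4 ≈ -4.9806e+5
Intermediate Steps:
l = -3
h = -197 (h = -3 - 194 = -197)
u(V) = 0
G(W, o) = -189/4 + 23*W*o/4 (G(W, o) = 2 + ((23*W)*o - 197)/4 = 2 + (23*W*o - 197)/4 = 2 + (-197 + 23*W*o)/4 = 2 + (-197/4 + 23*W*o/4) = -189/4 + 23*W*o/4)
-498013 + G(u((4 - 4)*5), 464) = -498013 + (-189/4 + (23/4)*0*464) = -498013 + (-189/4 + 0) = -498013 - 189/4 = -1992241/4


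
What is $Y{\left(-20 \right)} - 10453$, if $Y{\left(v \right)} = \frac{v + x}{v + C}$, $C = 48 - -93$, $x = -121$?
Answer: $- \frac{1264954}{121} \approx -10454.0$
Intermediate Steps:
$C = 141$ ($C = 48 + 93 = 141$)
$Y{\left(v \right)} = \frac{-121 + v}{141 + v}$ ($Y{\left(v \right)} = \frac{v - 121}{v + 141} = \frac{-121 + v}{141 + v}$)
$Y{\left(-20 \right)} - 10453 = \frac{-121 - 20}{141 - 20} - 10453 = \frac{1}{121} \left(-141\right) - 10453 = - \frac{141}{121} - 10453 = - \frac{1264954}{121}$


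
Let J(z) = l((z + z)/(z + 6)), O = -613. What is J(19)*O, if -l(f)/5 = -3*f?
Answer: -69882/5 ≈ -13976.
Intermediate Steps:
l(f) = 15*f (l(f) = -(-15)*f = 15*f)
J(z) = 30*z/(6 + z) (J(z) = 15*((z + z)/(z + 6)) = 15*((2*z)/(6 + z)) = 15*(2*z/(6 + z)) = 30*z/(6 + z))
J(19)*O = (30*19/(6 + 19))*(-613) = (30*19/25)*(-613) = (30*19*(1/25))*(-613) = (114/5)*(-613) = -69882/5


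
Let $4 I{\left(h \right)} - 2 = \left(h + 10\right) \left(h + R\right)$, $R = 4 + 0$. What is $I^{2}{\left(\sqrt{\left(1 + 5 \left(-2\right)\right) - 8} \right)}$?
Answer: $- \frac{2707}{16} + \frac{175 i \sqrt{17}}{4} \approx -169.19 + 180.39 i$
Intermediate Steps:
$R = 4$
$I{\left(h \right)} = \frac{1}{2} + \frac{\left(4 + h\right) \left(10 + h\right)}{4}$ ($I{\left(h \right)} = \frac{1}{2} + \frac{\left(h + 10\right) \left(h + 4\right)}{4} = \frac{1}{2} + \frac{\left(10 + h\right) \left(4 + h\right)}{4} = \frac{1}{2} + \frac{\left(4 + h\right) \left(10 + h\right)}{4}$)
$I^{2}{\left(\sqrt{\left(1 + 5 \left(-2\right)\right) - 8} \right)} = \left(\frac{21}{2} + \frac{\left(\sqrt{\left(1 + 5 \left(-2\right)\right) - 8}\right)^{2}}{4} + \frac{7 \sqrt{\left(1 + 5 \left(-2\right)\right) - 8}}{2}\right)^{2} = \left(\frac{21}{2} + \frac{\left(\sqrt{\left(1 - 10\right) - 8}\right)^{2}}{4} + \frac{7 \sqrt{\left(1 - 10\right) - 8}}{2}\right)^{2} = \left(\frac{21}{2} + \frac{\left(\sqrt{-9 - 8}\right)^{2}}{4} + \frac{7 \sqrt{-9 - 8}}{2}\right)^{2} = \left(\frac{21}{2} + \frac{\left(\sqrt{-17}\right)^{2}}{4} + \frac{7 \sqrt{-17}}{2}\right)^{2} = \left(\frac{21}{2} + \frac{\left(i \sqrt{17}\right)^{2}}{4} + \frac{7 i \sqrt{17}}{2}\right)^{2} = \left(\frac{21}{2} + \frac{1}{4} \left(-17\right) + \frac{7 i \sqrt{17}}{2}\right)^{2} = \left(\frac{21}{2} - \frac{17}{4} + \frac{7 i \sqrt{17}}{2}\right)^{2} = \left(\frac{25}{4} + \frac{7 i \sqrt{17}}{2}\right)^{2}$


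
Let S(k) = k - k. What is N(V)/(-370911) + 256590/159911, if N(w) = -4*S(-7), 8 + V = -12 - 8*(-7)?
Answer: 256590/159911 ≈ 1.6046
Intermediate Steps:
S(k) = 0
V = 36 (V = -8 + (-12 - 8*(-7)) = -8 + (-12 + 56) = -8 + 44 = 36)
N(w) = 0 (N(w) = -4*0 = 0)
N(V)/(-370911) + 256590/159911 = 0/(-370911) + 256590/159911 = 0*(-1/370911) + 256590*(1/159911) = 0 + 256590/159911 = 256590/159911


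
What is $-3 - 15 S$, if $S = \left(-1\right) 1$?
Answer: $12$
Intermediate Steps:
$S = -1$
$-3 - 15 S = -3 - -15 = -3 + 15 = 12$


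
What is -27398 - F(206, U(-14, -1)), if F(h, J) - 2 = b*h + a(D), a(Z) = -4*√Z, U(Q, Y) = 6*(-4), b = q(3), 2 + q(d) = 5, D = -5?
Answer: -28018 + 4*I*√5 ≈ -28018.0 + 8.9443*I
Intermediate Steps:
q(d) = 3 (q(d) = -2 + 5 = 3)
b = 3
U(Q, Y) = -24
F(h, J) = 2 + 3*h - 4*I*√5 (F(h, J) = 2 + (3*h - 4*I*√5) = 2 + 3*h - 4*I*√5)
-27398 - F(206, U(-14, -1)) = -27398 - (2 + 3*206 - 4*I*√5) = -27398 - (2 + 618 - 4*I*√5) = -27398 - (620 - 4*I*√5) = -27398 + (-620 + 4*I*√5) = -28018 + 4*I*√5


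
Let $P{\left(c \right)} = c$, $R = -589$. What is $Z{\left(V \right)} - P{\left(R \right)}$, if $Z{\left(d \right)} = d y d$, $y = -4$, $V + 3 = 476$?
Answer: $-894327$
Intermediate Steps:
$V = 473$ ($V = -3 + 476 = 473$)
$Z{\left(d \right)} = - 4 d^{2}$ ($Z{\left(d \right)} = d \left(-4\right) d = - 4 d d = - 4 d^{2}$)
$Z{\left(V \right)} - P{\left(R \right)} = - 4 \cdot 473^{2} - -589 = \left(-4\right) 223729 + 589 = -894916 + 589 = -894327$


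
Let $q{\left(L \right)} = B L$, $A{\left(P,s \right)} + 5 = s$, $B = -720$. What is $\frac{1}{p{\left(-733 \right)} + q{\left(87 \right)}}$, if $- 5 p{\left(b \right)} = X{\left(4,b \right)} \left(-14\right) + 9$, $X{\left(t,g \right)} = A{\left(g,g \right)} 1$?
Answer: $- \frac{5}{323541} \approx -1.5454 \cdot 10^{-5}$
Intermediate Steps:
$A{\left(P,s \right)} = -5 + s$
$X{\left(t,g \right)} = -5 + g$ ($X{\left(t,g \right)} = \left(-5 + g\right) 1 = -5 + g$)
$q{\left(L \right)} = - 720 L$
$p{\left(b \right)} = - \frac{79}{5} + \frac{14 b}{5}$ ($p{\left(b \right)} = - \frac{\left(-5 + b\right) \left(-14\right) + 9}{5} = - \frac{\left(70 - 14 b\right) + 9}{5} = - \frac{79 - 14 b}{5} = - \frac{79}{5} + \frac{14 b}{5}$)
$\frac{1}{p{\left(-733 \right)} + q{\left(87 \right)}} = \frac{1}{\left(- \frac{79}{5} + \frac{14}{5} \left(-733\right)\right) - 62640} = \frac{1}{\left(- \frac{79}{5} - \frac{10262}{5}\right) - 62640} = \frac{1}{- \frac{10341}{5} - 62640} = \frac{1}{- \frac{323541}{5}} = - \frac{5}{323541}$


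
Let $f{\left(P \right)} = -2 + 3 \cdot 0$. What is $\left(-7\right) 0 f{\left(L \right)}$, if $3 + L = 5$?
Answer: $0$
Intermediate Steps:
$L = 2$ ($L = -3 + 5 = 2$)
$f{\left(P \right)} = -2$ ($f{\left(P \right)} = -2 + 0 = -2$)
$\left(-7\right) 0 f{\left(L \right)} = \left(-7\right) 0 \left(-2\right) = 0 \left(-2\right) = 0$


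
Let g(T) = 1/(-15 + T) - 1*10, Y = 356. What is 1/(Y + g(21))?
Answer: 6/2077 ≈ 0.0028888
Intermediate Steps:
g(T) = -10 + 1/(-15 + T) (g(T) = 1/(-15 + T) - 10 = -10 + 1/(-15 + T))
1/(Y + g(21)) = 1/(356 + (151 - 10*21)/(-15 + 21)) = 1/(356 + (151 - 210)/6) = 1/(356 + (⅙)*(-59)) = 1/(356 - 59/6) = 1/(2077/6) = 6/2077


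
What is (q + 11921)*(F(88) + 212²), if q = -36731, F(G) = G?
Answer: -1117243920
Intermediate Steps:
(q + 11921)*(F(88) + 212²) = (-36731 + 11921)*(88 + 212²) = -24810*(88 + 44944) = -24810*45032 = -1117243920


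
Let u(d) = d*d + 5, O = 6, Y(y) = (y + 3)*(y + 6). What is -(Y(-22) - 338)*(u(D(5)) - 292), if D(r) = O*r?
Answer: 20842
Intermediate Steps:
Y(y) = (3 + y)*(6 + y)
D(r) = 6*r
u(d) = 5 + d² (u(d) = d² + 5 = 5 + d²)
-(Y(-22) - 338)*(u(D(5)) - 292) = -((18 + (-22)² + 9*(-22)) - 338)*((5 + (6*5)²) - 292) = -((18 + 484 - 198) - 338)*((5 + 30²) - 292) = -(304 - 338)*((5 + 900) - 292) = -(-34)*(905 - 292) = -(-34)*613 = -1*(-20842) = 20842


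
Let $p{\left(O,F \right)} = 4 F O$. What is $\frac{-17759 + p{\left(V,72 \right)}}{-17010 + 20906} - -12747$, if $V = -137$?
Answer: $\frac{49605097}{3896} \approx 12732.0$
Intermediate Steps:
$p{\left(O,F \right)} = 4 F O$
$\frac{-17759 + p{\left(V,72 \right)}}{-17010 + 20906} - -12747 = \frac{-17759 + 4 \cdot 72 \left(-137\right)}{-17010 + 20906} - -12747 = \frac{-17759 - 39456}{3896} + 12747 = \left(-57215\right) \frac{1}{3896} + 12747 = - \frac{57215}{3896} + 12747 = \frac{49605097}{3896}$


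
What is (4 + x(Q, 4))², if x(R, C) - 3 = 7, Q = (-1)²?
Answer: 196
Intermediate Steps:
Q = 1
x(R, C) = 10 (x(R, C) = 3 + 7 = 10)
(4 + x(Q, 4))² = (4 + 10)² = 14² = 196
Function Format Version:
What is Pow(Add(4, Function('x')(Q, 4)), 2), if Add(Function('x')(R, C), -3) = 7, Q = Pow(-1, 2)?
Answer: 196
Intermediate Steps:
Q = 1
Function('x')(R, C) = 10 (Function('x')(R, C) = Add(3, 7) = 10)
Pow(Add(4, Function('x')(Q, 4)), 2) = Pow(Add(4, 10), 2) = Pow(14, 2) = 196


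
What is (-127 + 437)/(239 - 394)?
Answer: -2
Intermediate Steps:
(-127 + 437)/(239 - 394) = 310/(-155) = 310*(-1/155) = -2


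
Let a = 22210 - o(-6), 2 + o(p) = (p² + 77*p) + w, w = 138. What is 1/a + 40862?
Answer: 919395001/22500 ≈ 40862.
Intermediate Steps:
o(p) = 136 + p² + 77*p (o(p) = -2 + ((p² + 77*p) + 138) = -2 + (138 + p² + 77*p) = 136 + p² + 77*p)
a = 22500 (a = 22210 - (136 + (-6)² + 77*(-6)) = 22210 - (136 + 36 - 462) = 22210 - 1*(-290) = 22210 + 290 = 22500)
1/a + 40862 = 1/22500 + 40862 = 919395001/22500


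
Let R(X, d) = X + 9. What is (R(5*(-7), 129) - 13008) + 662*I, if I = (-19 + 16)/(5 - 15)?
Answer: -64177/5 ≈ -12835.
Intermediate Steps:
I = 3/10 (I = -3/(-10) = -3*(-⅒) = 3/10 ≈ 0.30000)
R(X, d) = 9 + X
(R(5*(-7), 129) - 13008) + 662*I = ((9 + 5*(-7)) - 13008) + 662*(3/10) = ((9 - 35) - 13008) + 993/5 = (-26 - 13008) + 993/5 = -13034 + 993/5 = -64177/5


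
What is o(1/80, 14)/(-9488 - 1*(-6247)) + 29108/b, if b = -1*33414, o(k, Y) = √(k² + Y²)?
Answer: -14554/16707 - √1254401/259280 ≈ -0.87545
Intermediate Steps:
o(k, Y) = √(Y² + k²)
b = -33414
o(1/80, 14)/(-9488 - 1*(-6247)) + 29108/b = √(14² + (1/80)²)/(-9488 - 1*(-6247)) + 29108/(-33414) = √(196 + (1/80)²)/(-9488 + 6247) + 29108*(-1/33414) = √(196 + 1/6400)/(-3241) - 14554/16707 = √(1254401/6400)*(-1/3241) - 14554/16707 = (√1254401/80)*(-1/3241) - 14554/16707 = -√1254401/259280 - 14554/16707 = -14554/16707 - √1254401/259280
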